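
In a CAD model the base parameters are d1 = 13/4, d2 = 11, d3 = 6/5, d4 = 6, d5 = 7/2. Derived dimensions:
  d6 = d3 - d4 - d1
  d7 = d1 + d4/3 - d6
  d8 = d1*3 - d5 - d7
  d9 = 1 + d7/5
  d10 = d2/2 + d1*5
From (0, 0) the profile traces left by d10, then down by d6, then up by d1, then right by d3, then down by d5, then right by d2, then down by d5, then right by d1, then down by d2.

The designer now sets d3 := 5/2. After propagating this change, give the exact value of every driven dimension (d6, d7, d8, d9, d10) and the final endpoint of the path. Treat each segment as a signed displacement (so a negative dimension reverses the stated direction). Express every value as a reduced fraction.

Apply edit: d3 := 5/2
  d6 = d3 - d4 - d1 = -27/4
  d7 = d1 + d4/3 - d6 = 12
  d8 = d1*3 - d5 - d7 = -23/4
  d9 = 1 + d7/5 = 17/5
  d10 = d2/2 + d1*5 = 87/4
Walk from origin (0, 0):
  seg 1: left by d10 = 87/4 → (-87/4, 0)
  seg 2: down by d6 = -27/4 → (-87/4, 27/4)
  seg 3: up by d1 = 13/4 → (-87/4, 10)
  seg 4: right by d3 = 5/2 → (-77/4, 10)
  seg 5: down by d5 = 7/2 → (-77/4, 13/2)
  seg 6: right by d2 = 11 → (-33/4, 13/2)
  seg 7: down by d5 = 7/2 → (-33/4, 3)
  seg 8: right by d1 = 13/4 → (-5, 3)
  seg 9: down by d2 = 11 → (-5, -8)

d6 = -27/4
d7 = 12
d8 = -23/4
d9 = 17/5
d10 = 87/4
endpoint = (-5, -8)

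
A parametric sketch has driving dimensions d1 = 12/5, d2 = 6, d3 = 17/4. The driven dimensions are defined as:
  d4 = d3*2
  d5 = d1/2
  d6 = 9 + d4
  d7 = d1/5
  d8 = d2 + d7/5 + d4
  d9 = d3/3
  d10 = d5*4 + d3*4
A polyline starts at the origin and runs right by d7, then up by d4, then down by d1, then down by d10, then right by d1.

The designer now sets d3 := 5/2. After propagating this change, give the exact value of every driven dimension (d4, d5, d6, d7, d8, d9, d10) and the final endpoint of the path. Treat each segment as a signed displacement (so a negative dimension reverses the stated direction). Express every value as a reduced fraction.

Apply edit: d3 := 5/2
  d4 = d3*2 = 5
  d5 = d1/2 = 6/5
  d6 = 9 + d4 = 14
  d7 = d1/5 = 12/25
  d8 = d2 + d7/5 + d4 = 1387/125
  d9 = d3/3 = 5/6
  d10 = d5*4 + d3*4 = 74/5
Walk from origin (0, 0):
  seg 1: right by d7 = 12/25 → (12/25, 0)
  seg 2: up by d4 = 5 → (12/25, 5)
  seg 3: down by d1 = 12/5 → (12/25, 13/5)
  seg 4: down by d10 = 74/5 → (12/25, -61/5)
  seg 5: right by d1 = 12/5 → (72/25, -61/5)

d4 = 5
d5 = 6/5
d6 = 14
d7 = 12/25
d8 = 1387/125
d9 = 5/6
d10 = 74/5
endpoint = (72/25, -61/5)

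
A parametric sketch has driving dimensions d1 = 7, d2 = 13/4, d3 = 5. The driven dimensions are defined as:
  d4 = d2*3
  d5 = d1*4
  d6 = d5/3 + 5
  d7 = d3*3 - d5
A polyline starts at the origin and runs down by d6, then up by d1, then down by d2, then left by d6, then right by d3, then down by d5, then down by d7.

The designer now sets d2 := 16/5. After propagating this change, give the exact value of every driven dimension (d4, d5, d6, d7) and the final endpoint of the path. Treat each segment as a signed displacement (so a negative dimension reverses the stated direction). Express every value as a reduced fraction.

d4 = 48/5
d5 = 28
d6 = 43/3
d7 = -13
endpoint = (-28/3, -383/15)

Apply edit: d2 := 16/5
  d4 = d2*3 = 48/5
  d5 = d1*4 = 28
  d6 = d5/3 + 5 = 43/3
  d7 = d3*3 - d5 = -13
Walk from origin (0, 0):
  seg 1: down by d6 = 43/3 → (0, -43/3)
  seg 2: up by d1 = 7 → (0, -22/3)
  seg 3: down by d2 = 16/5 → (0, -158/15)
  seg 4: left by d6 = 43/3 → (-43/3, -158/15)
  seg 5: right by d3 = 5 → (-28/3, -158/15)
  seg 6: down by d5 = 28 → (-28/3, -578/15)
  seg 7: down by d7 = -13 → (-28/3, -383/15)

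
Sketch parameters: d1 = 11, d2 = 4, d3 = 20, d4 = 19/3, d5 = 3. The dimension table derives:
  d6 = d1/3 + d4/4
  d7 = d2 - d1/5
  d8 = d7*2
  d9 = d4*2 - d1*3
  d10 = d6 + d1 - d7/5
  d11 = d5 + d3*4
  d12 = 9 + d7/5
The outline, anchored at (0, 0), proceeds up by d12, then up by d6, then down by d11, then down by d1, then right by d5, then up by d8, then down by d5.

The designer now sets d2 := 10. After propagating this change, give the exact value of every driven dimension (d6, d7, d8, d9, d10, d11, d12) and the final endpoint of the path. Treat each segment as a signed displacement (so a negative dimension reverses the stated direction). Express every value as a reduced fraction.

Apply edit: d2 := 10
  d6 = d1/3 + d4/4 = 21/4
  d7 = d2 - d1/5 = 39/5
  d8 = d7*2 = 78/5
  d9 = d4*2 - d1*3 = -61/3
  d10 = d6 + d1 - d7/5 = 1469/100
  d11 = d5 + d3*4 = 83
  d12 = 9 + d7/5 = 264/25
Walk from origin (0, 0):
  seg 1: up by d12 = 264/25 → (0, 264/25)
  seg 2: up by d6 = 21/4 → (0, 1581/100)
  seg 3: down by d11 = 83 → (0, -6719/100)
  seg 4: down by d1 = 11 → (0, -7819/100)
  seg 5: right by d5 = 3 → (3, -7819/100)
  seg 6: up by d8 = 78/5 → (3, -6259/100)
  seg 7: down by d5 = 3 → (3, -6559/100)

d6 = 21/4
d7 = 39/5
d8 = 78/5
d9 = -61/3
d10 = 1469/100
d11 = 83
d12 = 264/25
endpoint = (3, -6559/100)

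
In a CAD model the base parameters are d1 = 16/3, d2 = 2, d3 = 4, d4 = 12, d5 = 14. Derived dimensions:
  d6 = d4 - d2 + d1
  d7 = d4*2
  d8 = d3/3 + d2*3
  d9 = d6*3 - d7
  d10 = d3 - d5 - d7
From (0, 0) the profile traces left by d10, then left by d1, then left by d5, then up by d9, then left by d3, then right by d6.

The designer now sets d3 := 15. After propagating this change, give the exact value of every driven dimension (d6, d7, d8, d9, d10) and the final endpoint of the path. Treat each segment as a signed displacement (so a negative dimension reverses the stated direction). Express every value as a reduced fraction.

Apply edit: d3 := 15
  d6 = d4 - d2 + d1 = 46/3
  d7 = d4*2 = 24
  d8 = d3/3 + d2*3 = 11
  d9 = d6*3 - d7 = 22
  d10 = d3 - d5 - d7 = -23
Walk from origin (0, 0):
  seg 1: left by d10 = -23 → (23, 0)
  seg 2: left by d1 = 16/3 → (53/3, 0)
  seg 3: left by d5 = 14 → (11/3, 0)
  seg 4: up by d9 = 22 → (11/3, 22)
  seg 5: left by d3 = 15 → (-34/3, 22)
  seg 6: right by d6 = 46/3 → (4, 22)

d6 = 46/3
d7 = 24
d8 = 11
d9 = 22
d10 = -23
endpoint = (4, 22)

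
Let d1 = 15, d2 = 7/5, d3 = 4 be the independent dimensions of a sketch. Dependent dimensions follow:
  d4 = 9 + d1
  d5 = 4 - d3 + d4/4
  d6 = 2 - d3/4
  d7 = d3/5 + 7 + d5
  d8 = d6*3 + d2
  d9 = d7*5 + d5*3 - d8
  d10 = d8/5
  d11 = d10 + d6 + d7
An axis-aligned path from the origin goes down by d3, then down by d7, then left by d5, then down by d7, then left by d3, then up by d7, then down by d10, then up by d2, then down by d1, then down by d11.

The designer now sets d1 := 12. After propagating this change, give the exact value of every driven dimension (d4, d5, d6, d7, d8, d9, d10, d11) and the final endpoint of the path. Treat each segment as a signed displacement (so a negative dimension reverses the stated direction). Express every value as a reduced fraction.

Apply edit: d1 := 12
  d4 = 9 + d1 = 21
  d5 = 4 - d3 + d4/4 = 21/4
  d6 = 2 - d3/4 = 1
  d7 = d3/5 + 7 + d5 = 261/20
  d8 = d6*3 + d2 = 22/5
  d9 = d7*5 + d5*3 - d8 = 383/5
  d10 = d8/5 = 22/25
  d11 = d10 + d6 + d7 = 1493/100
Walk from origin (0, 0):
  seg 1: down by d3 = 4 → (0, -4)
  seg 2: down by d7 = 261/20 → (0, -341/20)
  seg 3: left by d5 = 21/4 → (-21/4, -341/20)
  seg 4: down by d7 = 261/20 → (-21/4, -301/10)
  seg 5: left by d3 = 4 → (-37/4, -301/10)
  seg 6: up by d7 = 261/20 → (-37/4, -341/20)
  seg 7: down by d10 = 22/25 → (-37/4, -1793/100)
  seg 8: up by d2 = 7/5 → (-37/4, -1653/100)
  seg 9: down by d1 = 12 → (-37/4, -2853/100)
  seg 10: down by d11 = 1493/100 → (-37/4, -2173/50)

d4 = 21
d5 = 21/4
d6 = 1
d7 = 261/20
d8 = 22/5
d9 = 383/5
d10 = 22/25
d11 = 1493/100
endpoint = (-37/4, -2173/50)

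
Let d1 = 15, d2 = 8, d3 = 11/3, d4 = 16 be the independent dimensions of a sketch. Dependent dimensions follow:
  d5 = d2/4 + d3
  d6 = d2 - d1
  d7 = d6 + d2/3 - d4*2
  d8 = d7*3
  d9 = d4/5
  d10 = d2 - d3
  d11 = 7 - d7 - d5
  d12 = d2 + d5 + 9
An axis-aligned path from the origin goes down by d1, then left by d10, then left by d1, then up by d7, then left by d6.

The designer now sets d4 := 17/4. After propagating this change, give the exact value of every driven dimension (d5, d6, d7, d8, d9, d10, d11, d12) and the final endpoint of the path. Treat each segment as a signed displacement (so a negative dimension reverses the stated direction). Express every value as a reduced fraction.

d5 = 17/3
d6 = -7
d7 = -77/6
d8 = -77/2
d9 = 17/20
d10 = 13/3
d11 = 85/6
d12 = 68/3
endpoint = (-37/3, -167/6)

Apply edit: d4 := 17/4
  d5 = d2/4 + d3 = 17/3
  d6 = d2 - d1 = -7
  d7 = d6 + d2/3 - d4*2 = -77/6
  d8 = d7*3 = -77/2
  d9 = d4/5 = 17/20
  d10 = d2 - d3 = 13/3
  d11 = 7 - d7 - d5 = 85/6
  d12 = d2 + d5 + 9 = 68/3
Walk from origin (0, 0):
  seg 1: down by d1 = 15 → (0, -15)
  seg 2: left by d10 = 13/3 → (-13/3, -15)
  seg 3: left by d1 = 15 → (-58/3, -15)
  seg 4: up by d7 = -77/6 → (-58/3, -167/6)
  seg 5: left by d6 = -7 → (-37/3, -167/6)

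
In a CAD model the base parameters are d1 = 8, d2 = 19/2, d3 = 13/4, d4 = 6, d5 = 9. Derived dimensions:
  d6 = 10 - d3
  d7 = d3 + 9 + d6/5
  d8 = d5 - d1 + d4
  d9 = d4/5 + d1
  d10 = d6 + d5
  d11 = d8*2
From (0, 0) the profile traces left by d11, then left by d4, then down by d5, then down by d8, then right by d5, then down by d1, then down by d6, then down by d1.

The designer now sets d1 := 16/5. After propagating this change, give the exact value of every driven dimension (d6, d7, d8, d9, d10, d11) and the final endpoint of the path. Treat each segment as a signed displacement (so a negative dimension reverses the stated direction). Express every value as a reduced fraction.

d6 = 27/4
d7 = 68/5
d8 = 59/5
d9 = 22/5
d10 = 63/4
d11 = 118/5
endpoint = (-103/5, -679/20)

Apply edit: d1 := 16/5
  d6 = 10 - d3 = 27/4
  d7 = d3 + 9 + d6/5 = 68/5
  d8 = d5 - d1 + d4 = 59/5
  d9 = d4/5 + d1 = 22/5
  d10 = d6 + d5 = 63/4
  d11 = d8*2 = 118/5
Walk from origin (0, 0):
  seg 1: left by d11 = 118/5 → (-118/5, 0)
  seg 2: left by d4 = 6 → (-148/5, 0)
  seg 3: down by d5 = 9 → (-148/5, -9)
  seg 4: down by d8 = 59/5 → (-148/5, -104/5)
  seg 5: right by d5 = 9 → (-103/5, -104/5)
  seg 6: down by d1 = 16/5 → (-103/5, -24)
  seg 7: down by d6 = 27/4 → (-103/5, -123/4)
  seg 8: down by d1 = 16/5 → (-103/5, -679/20)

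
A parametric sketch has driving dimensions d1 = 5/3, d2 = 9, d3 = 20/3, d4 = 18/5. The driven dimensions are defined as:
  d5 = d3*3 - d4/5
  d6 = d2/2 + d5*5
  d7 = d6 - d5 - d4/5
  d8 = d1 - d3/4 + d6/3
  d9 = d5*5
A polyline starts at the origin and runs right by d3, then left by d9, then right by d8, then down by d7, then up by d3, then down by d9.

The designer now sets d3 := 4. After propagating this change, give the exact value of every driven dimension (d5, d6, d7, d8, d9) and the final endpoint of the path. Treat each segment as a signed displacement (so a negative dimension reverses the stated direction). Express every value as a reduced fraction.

d5 = 282/25
d6 = 609/10
d7 = 489/10
d8 = 629/30
d9 = 282/5
endpoint = (-943/30, -1013/10)

Apply edit: d3 := 4
  d5 = d3*3 - d4/5 = 282/25
  d6 = d2/2 + d5*5 = 609/10
  d7 = d6 - d5 - d4/5 = 489/10
  d8 = d1 - d3/4 + d6/3 = 629/30
  d9 = d5*5 = 282/5
Walk from origin (0, 0):
  seg 1: right by d3 = 4 → (4, 0)
  seg 2: left by d9 = 282/5 → (-262/5, 0)
  seg 3: right by d8 = 629/30 → (-943/30, 0)
  seg 4: down by d7 = 489/10 → (-943/30, -489/10)
  seg 5: up by d3 = 4 → (-943/30, -449/10)
  seg 6: down by d9 = 282/5 → (-943/30, -1013/10)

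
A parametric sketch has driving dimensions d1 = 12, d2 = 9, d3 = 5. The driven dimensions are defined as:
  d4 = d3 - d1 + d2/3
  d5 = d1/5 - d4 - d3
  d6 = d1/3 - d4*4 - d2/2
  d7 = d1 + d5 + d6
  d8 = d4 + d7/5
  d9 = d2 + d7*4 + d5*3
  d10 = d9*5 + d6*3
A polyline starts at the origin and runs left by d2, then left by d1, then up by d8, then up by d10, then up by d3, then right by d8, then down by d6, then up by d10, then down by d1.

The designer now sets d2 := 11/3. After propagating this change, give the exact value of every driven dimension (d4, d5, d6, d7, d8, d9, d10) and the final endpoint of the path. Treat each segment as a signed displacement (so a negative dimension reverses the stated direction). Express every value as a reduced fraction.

Apply edit: d2 := 11/3
  d4 = d3 - d1 + d2/3 = -52/9
  d5 = d1/5 - d4 - d3 = 143/45
  d6 = d1/3 - d4*4 - d2/2 = 455/18
  d7 = d1 + d5 + d6 = 3641/90
  d8 = d4 + d7/5 = 347/150
  d9 = d2 + d7*4 + d5*3 = 7876/45
  d10 = d9*5 + d6*3 = 17117/18
Walk from origin (0, 0):
  seg 1: left by d2 = 11/3 → (-11/3, 0)
  seg 2: left by d1 = 12 → (-47/3, 0)
  seg 3: up by d8 = 347/150 → (-47/3, 347/150)
  seg 4: up by d10 = 17117/18 → (-47/3, 214483/225)
  seg 5: up by d3 = 5 → (-47/3, 215608/225)
  seg 6: right by d8 = 347/150 → (-2003/150, 215608/225)
  seg 7: down by d6 = 455/18 → (-2003/150, 46649/50)
  seg 8: up by d10 = 17117/18 → (-2003/150, 423883/225)
  seg 9: down by d1 = 12 → (-2003/150, 421183/225)

d4 = -52/9
d5 = 143/45
d6 = 455/18
d7 = 3641/90
d8 = 347/150
d9 = 7876/45
d10 = 17117/18
endpoint = (-2003/150, 421183/225)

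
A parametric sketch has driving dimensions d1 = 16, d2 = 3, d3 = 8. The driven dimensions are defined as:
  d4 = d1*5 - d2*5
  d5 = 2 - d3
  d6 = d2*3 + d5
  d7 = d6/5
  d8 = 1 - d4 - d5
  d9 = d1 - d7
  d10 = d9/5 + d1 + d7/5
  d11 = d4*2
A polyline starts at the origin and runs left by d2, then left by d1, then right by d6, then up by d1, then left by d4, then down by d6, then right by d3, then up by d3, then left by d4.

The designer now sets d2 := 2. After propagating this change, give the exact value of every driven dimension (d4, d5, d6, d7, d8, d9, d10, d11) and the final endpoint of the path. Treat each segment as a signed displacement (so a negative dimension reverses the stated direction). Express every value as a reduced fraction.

Apply edit: d2 := 2
  d4 = d1*5 - d2*5 = 70
  d5 = 2 - d3 = -6
  d6 = d2*3 + d5 = 0
  d7 = d6/5 = 0
  d8 = 1 - d4 - d5 = -63
  d9 = d1 - d7 = 16
  d10 = d9/5 + d1 + d7/5 = 96/5
  d11 = d4*2 = 140
Walk from origin (0, 0):
  seg 1: left by d2 = 2 → (-2, 0)
  seg 2: left by d1 = 16 → (-18, 0)
  seg 3: right by d6 = 0 → (-18, 0)
  seg 4: up by d1 = 16 → (-18, 16)
  seg 5: left by d4 = 70 → (-88, 16)
  seg 6: down by d6 = 0 → (-88, 16)
  seg 7: right by d3 = 8 → (-80, 16)
  seg 8: up by d3 = 8 → (-80, 24)
  seg 9: left by d4 = 70 → (-150, 24)

d4 = 70
d5 = -6
d6 = 0
d7 = 0
d8 = -63
d9 = 16
d10 = 96/5
d11 = 140
endpoint = (-150, 24)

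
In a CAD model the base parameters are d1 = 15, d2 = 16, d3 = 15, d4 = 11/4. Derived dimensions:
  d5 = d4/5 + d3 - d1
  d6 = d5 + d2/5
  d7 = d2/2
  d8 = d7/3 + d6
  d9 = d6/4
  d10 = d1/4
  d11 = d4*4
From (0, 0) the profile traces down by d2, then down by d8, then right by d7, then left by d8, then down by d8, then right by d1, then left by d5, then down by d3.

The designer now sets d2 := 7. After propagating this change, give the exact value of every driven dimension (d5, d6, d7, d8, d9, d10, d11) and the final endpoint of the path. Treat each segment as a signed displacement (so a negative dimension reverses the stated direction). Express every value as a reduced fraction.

d5 = 11/20
d6 = 39/20
d7 = 7/2
d8 = 187/60
d9 = 39/80
d10 = 15/4
d11 = 11
endpoint = (89/6, -847/30)

Apply edit: d2 := 7
  d5 = d4/5 + d3 - d1 = 11/20
  d6 = d5 + d2/5 = 39/20
  d7 = d2/2 = 7/2
  d8 = d7/3 + d6 = 187/60
  d9 = d6/4 = 39/80
  d10 = d1/4 = 15/4
  d11 = d4*4 = 11
Walk from origin (0, 0):
  seg 1: down by d2 = 7 → (0, -7)
  seg 2: down by d8 = 187/60 → (0, -607/60)
  seg 3: right by d7 = 7/2 → (7/2, -607/60)
  seg 4: left by d8 = 187/60 → (23/60, -607/60)
  seg 5: down by d8 = 187/60 → (23/60, -397/30)
  seg 6: right by d1 = 15 → (923/60, -397/30)
  seg 7: left by d5 = 11/20 → (89/6, -397/30)
  seg 8: down by d3 = 15 → (89/6, -847/30)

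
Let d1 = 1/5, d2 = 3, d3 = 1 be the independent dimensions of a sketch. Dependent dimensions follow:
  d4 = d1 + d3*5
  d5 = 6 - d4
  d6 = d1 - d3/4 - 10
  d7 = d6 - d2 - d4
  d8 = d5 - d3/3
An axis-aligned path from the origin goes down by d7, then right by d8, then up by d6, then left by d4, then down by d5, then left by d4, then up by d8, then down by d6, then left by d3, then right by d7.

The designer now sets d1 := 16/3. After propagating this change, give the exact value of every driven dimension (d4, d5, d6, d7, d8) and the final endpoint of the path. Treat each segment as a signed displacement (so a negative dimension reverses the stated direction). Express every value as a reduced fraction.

d4 = 31/3
d5 = -13/3
d6 = -59/12
d7 = -73/4
d8 = -14/3
endpoint = (-535/12, 215/12)

Apply edit: d1 := 16/3
  d4 = d1 + d3*5 = 31/3
  d5 = 6 - d4 = -13/3
  d6 = d1 - d3/4 - 10 = -59/12
  d7 = d6 - d2 - d4 = -73/4
  d8 = d5 - d3/3 = -14/3
Walk from origin (0, 0):
  seg 1: down by d7 = -73/4 → (0, 73/4)
  seg 2: right by d8 = -14/3 → (-14/3, 73/4)
  seg 3: up by d6 = -59/12 → (-14/3, 40/3)
  seg 4: left by d4 = 31/3 → (-15, 40/3)
  seg 5: down by d5 = -13/3 → (-15, 53/3)
  seg 6: left by d4 = 31/3 → (-76/3, 53/3)
  seg 7: up by d8 = -14/3 → (-76/3, 13)
  seg 8: down by d6 = -59/12 → (-76/3, 215/12)
  seg 9: left by d3 = 1 → (-79/3, 215/12)
  seg 10: right by d7 = -73/4 → (-535/12, 215/12)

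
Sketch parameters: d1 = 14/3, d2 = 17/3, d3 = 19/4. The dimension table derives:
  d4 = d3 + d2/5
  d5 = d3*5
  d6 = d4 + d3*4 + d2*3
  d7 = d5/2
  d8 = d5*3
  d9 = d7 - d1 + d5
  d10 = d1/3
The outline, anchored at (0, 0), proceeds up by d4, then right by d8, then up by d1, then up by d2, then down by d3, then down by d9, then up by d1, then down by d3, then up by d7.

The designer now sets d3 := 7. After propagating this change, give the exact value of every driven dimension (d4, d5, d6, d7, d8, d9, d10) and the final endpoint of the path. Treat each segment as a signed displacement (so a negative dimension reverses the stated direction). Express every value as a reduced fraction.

d4 = 122/15
d5 = 35
d6 = 797/15
d7 = 35/2
d8 = 105
d9 = 287/6
d10 = 14/9
endpoint = (105, -106/5)

Apply edit: d3 := 7
  d4 = d3 + d2/5 = 122/15
  d5 = d3*5 = 35
  d6 = d4 + d3*4 + d2*3 = 797/15
  d7 = d5/2 = 35/2
  d8 = d5*3 = 105
  d9 = d7 - d1 + d5 = 287/6
  d10 = d1/3 = 14/9
Walk from origin (0, 0):
  seg 1: up by d4 = 122/15 → (0, 122/15)
  seg 2: right by d8 = 105 → (105, 122/15)
  seg 3: up by d1 = 14/3 → (105, 64/5)
  seg 4: up by d2 = 17/3 → (105, 277/15)
  seg 5: down by d3 = 7 → (105, 172/15)
  seg 6: down by d9 = 287/6 → (105, -1091/30)
  seg 7: up by d1 = 14/3 → (105, -317/10)
  seg 8: down by d3 = 7 → (105, -387/10)
  seg 9: up by d7 = 35/2 → (105, -106/5)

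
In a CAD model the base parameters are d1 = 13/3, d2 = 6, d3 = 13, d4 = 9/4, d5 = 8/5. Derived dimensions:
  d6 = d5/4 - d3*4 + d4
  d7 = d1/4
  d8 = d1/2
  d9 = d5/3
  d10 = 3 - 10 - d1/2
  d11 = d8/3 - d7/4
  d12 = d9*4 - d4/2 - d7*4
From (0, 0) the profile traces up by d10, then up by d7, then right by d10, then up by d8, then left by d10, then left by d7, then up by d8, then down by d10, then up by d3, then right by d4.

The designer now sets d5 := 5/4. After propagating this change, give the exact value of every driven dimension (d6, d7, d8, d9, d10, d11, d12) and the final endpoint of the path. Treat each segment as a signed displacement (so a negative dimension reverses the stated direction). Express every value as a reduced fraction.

Apply edit: d5 := 5/4
  d6 = d5/4 - d3*4 + d4 = -791/16
  d7 = d1/4 = 13/12
  d8 = d1/2 = 13/6
  d9 = d5/3 = 5/12
  d10 = 3 - 10 - d1/2 = -55/6
  d11 = d8/3 - d7/4 = 65/144
  d12 = d9*4 - d4/2 - d7*4 = -91/24
Walk from origin (0, 0):
  seg 1: up by d10 = -55/6 → (0, -55/6)
  seg 2: up by d7 = 13/12 → (0, -97/12)
  seg 3: right by d10 = -55/6 → (-55/6, -97/12)
  seg 4: up by d8 = 13/6 → (-55/6, -71/12)
  seg 5: left by d10 = -55/6 → (0, -71/12)
  seg 6: left by d7 = 13/12 → (-13/12, -71/12)
  seg 7: up by d8 = 13/6 → (-13/12, -15/4)
  seg 8: down by d10 = -55/6 → (-13/12, 65/12)
  seg 9: up by d3 = 13 → (-13/12, 221/12)
  seg 10: right by d4 = 9/4 → (7/6, 221/12)

d6 = -791/16
d7 = 13/12
d8 = 13/6
d9 = 5/12
d10 = -55/6
d11 = 65/144
d12 = -91/24
endpoint = (7/6, 221/12)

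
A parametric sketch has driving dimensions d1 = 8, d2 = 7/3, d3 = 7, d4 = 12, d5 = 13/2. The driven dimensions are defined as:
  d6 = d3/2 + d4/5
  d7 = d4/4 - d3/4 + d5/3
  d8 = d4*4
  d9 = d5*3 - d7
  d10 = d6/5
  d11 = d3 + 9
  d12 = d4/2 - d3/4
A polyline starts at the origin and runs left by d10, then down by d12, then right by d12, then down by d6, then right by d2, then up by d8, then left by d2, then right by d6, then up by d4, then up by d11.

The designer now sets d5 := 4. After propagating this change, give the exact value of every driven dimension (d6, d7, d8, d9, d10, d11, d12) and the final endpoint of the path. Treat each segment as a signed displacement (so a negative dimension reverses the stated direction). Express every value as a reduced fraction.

Apply edit: d5 := 4
  d6 = d3/2 + d4/5 = 59/10
  d7 = d4/4 - d3/4 + d5/3 = 31/12
  d8 = d4*4 = 48
  d9 = d5*3 - d7 = 113/12
  d10 = d6/5 = 59/50
  d11 = d3 + 9 = 16
  d12 = d4/2 - d3/4 = 17/4
Walk from origin (0, 0):
  seg 1: left by d10 = 59/50 → (-59/50, 0)
  seg 2: down by d12 = 17/4 → (-59/50, -17/4)
  seg 3: right by d12 = 17/4 → (307/100, -17/4)
  seg 4: down by d6 = 59/10 → (307/100, -203/20)
  seg 5: right by d2 = 7/3 → (1621/300, -203/20)
  seg 6: up by d8 = 48 → (1621/300, 757/20)
  seg 7: left by d2 = 7/3 → (307/100, 757/20)
  seg 8: right by d6 = 59/10 → (897/100, 757/20)
  seg 9: up by d4 = 12 → (897/100, 997/20)
  seg 10: up by d11 = 16 → (897/100, 1317/20)

d6 = 59/10
d7 = 31/12
d8 = 48
d9 = 113/12
d10 = 59/50
d11 = 16
d12 = 17/4
endpoint = (897/100, 1317/20)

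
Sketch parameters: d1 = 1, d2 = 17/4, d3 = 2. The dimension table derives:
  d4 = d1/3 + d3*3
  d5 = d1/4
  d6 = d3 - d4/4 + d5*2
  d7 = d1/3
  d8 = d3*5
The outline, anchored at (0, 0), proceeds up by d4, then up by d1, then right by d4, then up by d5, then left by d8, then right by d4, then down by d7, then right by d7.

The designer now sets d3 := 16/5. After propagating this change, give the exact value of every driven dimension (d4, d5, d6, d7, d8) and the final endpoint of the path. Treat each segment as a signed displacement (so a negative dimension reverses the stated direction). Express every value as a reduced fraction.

d4 = 149/15
d5 = 1/4
d6 = 73/60
d7 = 1/3
d8 = 16
endpoint = (21/5, 217/20)

Apply edit: d3 := 16/5
  d4 = d1/3 + d3*3 = 149/15
  d5 = d1/4 = 1/4
  d6 = d3 - d4/4 + d5*2 = 73/60
  d7 = d1/3 = 1/3
  d8 = d3*5 = 16
Walk from origin (0, 0):
  seg 1: up by d4 = 149/15 → (0, 149/15)
  seg 2: up by d1 = 1 → (0, 164/15)
  seg 3: right by d4 = 149/15 → (149/15, 164/15)
  seg 4: up by d5 = 1/4 → (149/15, 671/60)
  seg 5: left by d8 = 16 → (-91/15, 671/60)
  seg 6: right by d4 = 149/15 → (58/15, 671/60)
  seg 7: down by d7 = 1/3 → (58/15, 217/20)
  seg 8: right by d7 = 1/3 → (21/5, 217/20)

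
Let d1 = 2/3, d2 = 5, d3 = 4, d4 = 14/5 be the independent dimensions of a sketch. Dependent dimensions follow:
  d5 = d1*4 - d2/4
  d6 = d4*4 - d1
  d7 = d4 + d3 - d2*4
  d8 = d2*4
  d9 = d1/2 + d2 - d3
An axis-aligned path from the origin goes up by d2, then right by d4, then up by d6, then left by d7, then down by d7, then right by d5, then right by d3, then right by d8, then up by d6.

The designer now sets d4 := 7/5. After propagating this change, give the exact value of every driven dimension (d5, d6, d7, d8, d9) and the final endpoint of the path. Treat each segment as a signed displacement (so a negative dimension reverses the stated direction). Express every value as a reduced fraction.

Apply edit: d4 := 7/5
  d5 = d1*4 - d2/4 = 17/12
  d6 = d4*4 - d1 = 74/15
  d7 = d4 + d3 - d2*4 = -73/5
  d8 = d2*4 = 20
  d9 = d1/2 + d2 - d3 = 4/3
Walk from origin (0, 0):
  seg 1: up by d2 = 5 → (0, 5)
  seg 2: right by d4 = 7/5 → (7/5, 5)
  seg 3: up by d6 = 74/15 → (7/5, 149/15)
  seg 4: left by d7 = -73/5 → (16, 149/15)
  seg 5: down by d7 = -73/5 → (16, 368/15)
  seg 6: right by d5 = 17/12 → (209/12, 368/15)
  seg 7: right by d3 = 4 → (257/12, 368/15)
  seg 8: right by d8 = 20 → (497/12, 368/15)
  seg 9: up by d6 = 74/15 → (497/12, 442/15)

d5 = 17/12
d6 = 74/15
d7 = -73/5
d8 = 20
d9 = 4/3
endpoint = (497/12, 442/15)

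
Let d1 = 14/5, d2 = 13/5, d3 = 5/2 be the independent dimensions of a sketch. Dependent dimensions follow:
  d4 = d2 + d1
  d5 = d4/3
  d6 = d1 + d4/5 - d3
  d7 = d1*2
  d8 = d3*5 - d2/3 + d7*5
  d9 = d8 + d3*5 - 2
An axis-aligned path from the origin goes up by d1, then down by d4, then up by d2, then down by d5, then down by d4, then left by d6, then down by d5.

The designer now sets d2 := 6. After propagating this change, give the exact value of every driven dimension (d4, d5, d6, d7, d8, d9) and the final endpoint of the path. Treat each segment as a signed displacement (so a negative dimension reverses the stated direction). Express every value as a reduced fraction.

d4 = 44/5
d5 = 44/15
d6 = 103/50
d7 = 28/5
d8 = 77/2
d9 = 49
endpoint = (-103/50, -44/3)

Apply edit: d2 := 6
  d4 = d2 + d1 = 44/5
  d5 = d4/3 = 44/15
  d6 = d1 + d4/5 - d3 = 103/50
  d7 = d1*2 = 28/5
  d8 = d3*5 - d2/3 + d7*5 = 77/2
  d9 = d8 + d3*5 - 2 = 49
Walk from origin (0, 0):
  seg 1: up by d1 = 14/5 → (0, 14/5)
  seg 2: down by d4 = 44/5 → (0, -6)
  seg 3: up by d2 = 6 → (0, 0)
  seg 4: down by d5 = 44/15 → (0, -44/15)
  seg 5: down by d4 = 44/5 → (0, -176/15)
  seg 6: left by d6 = 103/50 → (-103/50, -176/15)
  seg 7: down by d5 = 44/15 → (-103/50, -44/3)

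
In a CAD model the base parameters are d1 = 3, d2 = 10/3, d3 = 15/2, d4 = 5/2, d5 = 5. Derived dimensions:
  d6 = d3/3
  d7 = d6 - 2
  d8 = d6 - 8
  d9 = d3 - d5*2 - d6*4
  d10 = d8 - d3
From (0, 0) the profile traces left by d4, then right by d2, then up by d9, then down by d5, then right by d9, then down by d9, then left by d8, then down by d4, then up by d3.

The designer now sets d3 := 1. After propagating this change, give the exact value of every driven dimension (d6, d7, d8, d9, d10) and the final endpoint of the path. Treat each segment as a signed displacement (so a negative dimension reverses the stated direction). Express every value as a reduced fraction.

Apply edit: d3 := 1
  d6 = d3/3 = 1/3
  d7 = d6 - 2 = -5/3
  d8 = d6 - 8 = -23/3
  d9 = d3 - d5*2 - d6*4 = -31/3
  d10 = d8 - d3 = -26/3
Walk from origin (0, 0):
  seg 1: left by d4 = 5/2 → (-5/2, 0)
  seg 2: right by d2 = 10/3 → (5/6, 0)
  seg 3: up by d9 = -31/3 → (5/6, -31/3)
  seg 4: down by d5 = 5 → (5/6, -46/3)
  seg 5: right by d9 = -31/3 → (-19/2, -46/3)
  seg 6: down by d9 = -31/3 → (-19/2, -5)
  seg 7: left by d8 = -23/3 → (-11/6, -5)
  seg 8: down by d4 = 5/2 → (-11/6, -15/2)
  seg 9: up by d3 = 1 → (-11/6, -13/2)

d6 = 1/3
d7 = -5/3
d8 = -23/3
d9 = -31/3
d10 = -26/3
endpoint = (-11/6, -13/2)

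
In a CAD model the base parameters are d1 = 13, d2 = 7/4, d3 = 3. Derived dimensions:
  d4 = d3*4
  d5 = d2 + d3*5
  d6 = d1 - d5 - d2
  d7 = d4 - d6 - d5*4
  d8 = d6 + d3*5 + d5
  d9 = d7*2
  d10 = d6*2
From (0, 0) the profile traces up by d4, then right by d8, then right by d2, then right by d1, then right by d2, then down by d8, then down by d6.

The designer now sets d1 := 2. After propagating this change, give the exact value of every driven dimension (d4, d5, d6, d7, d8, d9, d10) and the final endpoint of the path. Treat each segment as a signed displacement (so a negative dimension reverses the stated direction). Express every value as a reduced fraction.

Apply edit: d1 := 2
  d4 = d3*4 = 12
  d5 = d2 + d3*5 = 67/4
  d6 = d1 - d5 - d2 = -33/2
  d7 = d4 - d6 - d5*4 = -77/2
  d8 = d6 + d3*5 + d5 = 61/4
  d9 = d7*2 = -77
  d10 = d6*2 = -33
Walk from origin (0, 0):
  seg 1: up by d4 = 12 → (0, 12)
  seg 2: right by d8 = 61/4 → (61/4, 12)
  seg 3: right by d2 = 7/4 → (17, 12)
  seg 4: right by d1 = 2 → (19, 12)
  seg 5: right by d2 = 7/4 → (83/4, 12)
  seg 6: down by d8 = 61/4 → (83/4, -13/4)
  seg 7: down by d6 = -33/2 → (83/4, 53/4)

d4 = 12
d5 = 67/4
d6 = -33/2
d7 = -77/2
d8 = 61/4
d9 = -77
d10 = -33
endpoint = (83/4, 53/4)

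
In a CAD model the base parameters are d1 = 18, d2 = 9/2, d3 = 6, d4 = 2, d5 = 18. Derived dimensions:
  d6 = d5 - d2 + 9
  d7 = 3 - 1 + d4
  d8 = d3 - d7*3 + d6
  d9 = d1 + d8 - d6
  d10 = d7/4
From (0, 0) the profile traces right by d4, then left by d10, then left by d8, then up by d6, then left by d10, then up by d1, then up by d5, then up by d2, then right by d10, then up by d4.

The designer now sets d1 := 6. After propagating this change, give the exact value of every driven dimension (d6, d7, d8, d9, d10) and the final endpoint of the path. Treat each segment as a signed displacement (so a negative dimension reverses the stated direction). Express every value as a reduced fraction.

Apply edit: d1 := 6
  d6 = d5 - d2 + 9 = 45/2
  d7 = 3 - 1 + d4 = 4
  d8 = d3 - d7*3 + d6 = 33/2
  d9 = d1 + d8 - d6 = 0
  d10 = d7/4 = 1
Walk from origin (0, 0):
  seg 1: right by d4 = 2 → (2, 0)
  seg 2: left by d10 = 1 → (1, 0)
  seg 3: left by d8 = 33/2 → (-31/2, 0)
  seg 4: up by d6 = 45/2 → (-31/2, 45/2)
  seg 5: left by d10 = 1 → (-33/2, 45/2)
  seg 6: up by d1 = 6 → (-33/2, 57/2)
  seg 7: up by d5 = 18 → (-33/2, 93/2)
  seg 8: up by d2 = 9/2 → (-33/2, 51)
  seg 9: right by d10 = 1 → (-31/2, 51)
  seg 10: up by d4 = 2 → (-31/2, 53)

d6 = 45/2
d7 = 4
d8 = 33/2
d9 = 0
d10 = 1
endpoint = (-31/2, 53)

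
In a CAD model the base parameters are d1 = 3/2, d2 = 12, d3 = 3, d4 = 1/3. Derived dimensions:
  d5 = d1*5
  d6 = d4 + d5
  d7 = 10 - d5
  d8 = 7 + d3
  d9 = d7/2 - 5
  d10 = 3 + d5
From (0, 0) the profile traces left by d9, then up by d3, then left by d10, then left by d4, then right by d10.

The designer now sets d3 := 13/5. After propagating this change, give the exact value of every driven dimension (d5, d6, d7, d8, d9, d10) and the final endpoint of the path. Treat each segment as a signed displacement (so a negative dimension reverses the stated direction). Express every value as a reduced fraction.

d5 = 15/2
d6 = 47/6
d7 = 5/2
d8 = 48/5
d9 = -15/4
d10 = 21/2
endpoint = (41/12, 13/5)

Apply edit: d3 := 13/5
  d5 = d1*5 = 15/2
  d6 = d4 + d5 = 47/6
  d7 = 10 - d5 = 5/2
  d8 = 7 + d3 = 48/5
  d9 = d7/2 - 5 = -15/4
  d10 = 3 + d5 = 21/2
Walk from origin (0, 0):
  seg 1: left by d9 = -15/4 → (15/4, 0)
  seg 2: up by d3 = 13/5 → (15/4, 13/5)
  seg 3: left by d10 = 21/2 → (-27/4, 13/5)
  seg 4: left by d4 = 1/3 → (-85/12, 13/5)
  seg 5: right by d10 = 21/2 → (41/12, 13/5)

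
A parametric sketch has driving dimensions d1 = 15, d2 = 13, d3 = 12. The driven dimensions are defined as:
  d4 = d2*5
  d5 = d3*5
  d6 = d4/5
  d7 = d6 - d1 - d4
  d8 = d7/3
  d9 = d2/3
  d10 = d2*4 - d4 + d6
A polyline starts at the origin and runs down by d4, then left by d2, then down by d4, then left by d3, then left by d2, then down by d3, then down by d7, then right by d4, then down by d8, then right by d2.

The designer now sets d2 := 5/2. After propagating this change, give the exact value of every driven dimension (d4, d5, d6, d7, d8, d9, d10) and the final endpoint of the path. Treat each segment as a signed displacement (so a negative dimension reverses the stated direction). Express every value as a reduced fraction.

d4 = 25/2
d5 = 60
d6 = 5/2
d7 = -25
d8 = -25/3
d9 = 5/6
d10 = 0
endpoint = (-2, -11/3)

Apply edit: d2 := 5/2
  d4 = d2*5 = 25/2
  d5 = d3*5 = 60
  d6 = d4/5 = 5/2
  d7 = d6 - d1 - d4 = -25
  d8 = d7/3 = -25/3
  d9 = d2/3 = 5/6
  d10 = d2*4 - d4 + d6 = 0
Walk from origin (0, 0):
  seg 1: down by d4 = 25/2 → (0, -25/2)
  seg 2: left by d2 = 5/2 → (-5/2, -25/2)
  seg 3: down by d4 = 25/2 → (-5/2, -25)
  seg 4: left by d3 = 12 → (-29/2, -25)
  seg 5: left by d2 = 5/2 → (-17, -25)
  seg 6: down by d3 = 12 → (-17, -37)
  seg 7: down by d7 = -25 → (-17, -12)
  seg 8: right by d4 = 25/2 → (-9/2, -12)
  seg 9: down by d8 = -25/3 → (-9/2, -11/3)
  seg 10: right by d2 = 5/2 → (-2, -11/3)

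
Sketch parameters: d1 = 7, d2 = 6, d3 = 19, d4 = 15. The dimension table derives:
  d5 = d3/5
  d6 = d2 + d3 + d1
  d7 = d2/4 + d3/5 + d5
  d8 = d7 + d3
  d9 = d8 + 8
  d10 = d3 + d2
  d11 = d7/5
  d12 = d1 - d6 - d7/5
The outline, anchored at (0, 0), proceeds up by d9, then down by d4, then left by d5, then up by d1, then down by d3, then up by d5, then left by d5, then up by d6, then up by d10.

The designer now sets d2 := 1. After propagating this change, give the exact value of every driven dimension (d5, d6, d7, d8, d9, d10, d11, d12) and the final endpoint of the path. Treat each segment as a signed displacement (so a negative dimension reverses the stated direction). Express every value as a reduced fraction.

Apply edit: d2 := 1
  d5 = d3/5 = 19/5
  d6 = d2 + d3 + d1 = 27
  d7 = d2/4 + d3/5 + d5 = 157/20
  d8 = d7 + d3 = 537/20
  d9 = d8 + 8 = 697/20
  d10 = d3 + d2 = 20
  d11 = d7/5 = 157/100
  d12 = d1 - d6 - d7/5 = -2157/100
Walk from origin (0, 0):
  seg 1: up by d9 = 697/20 → (0, 697/20)
  seg 2: down by d4 = 15 → (0, 397/20)
  seg 3: left by d5 = 19/5 → (-19/5, 397/20)
  seg 4: up by d1 = 7 → (-19/5, 537/20)
  seg 5: down by d3 = 19 → (-19/5, 157/20)
  seg 6: up by d5 = 19/5 → (-19/5, 233/20)
  seg 7: left by d5 = 19/5 → (-38/5, 233/20)
  seg 8: up by d6 = 27 → (-38/5, 773/20)
  seg 9: up by d10 = 20 → (-38/5, 1173/20)

d5 = 19/5
d6 = 27
d7 = 157/20
d8 = 537/20
d9 = 697/20
d10 = 20
d11 = 157/100
d12 = -2157/100
endpoint = (-38/5, 1173/20)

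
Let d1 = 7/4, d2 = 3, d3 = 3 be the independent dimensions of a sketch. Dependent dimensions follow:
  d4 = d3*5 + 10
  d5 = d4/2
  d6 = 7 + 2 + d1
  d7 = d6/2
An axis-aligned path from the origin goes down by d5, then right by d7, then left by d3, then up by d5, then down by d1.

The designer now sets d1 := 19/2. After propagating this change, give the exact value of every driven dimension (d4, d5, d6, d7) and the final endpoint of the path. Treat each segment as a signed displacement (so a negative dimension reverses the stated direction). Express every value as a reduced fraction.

d4 = 25
d5 = 25/2
d6 = 37/2
d7 = 37/4
endpoint = (25/4, -19/2)

Apply edit: d1 := 19/2
  d4 = d3*5 + 10 = 25
  d5 = d4/2 = 25/2
  d6 = 7 + 2 + d1 = 37/2
  d7 = d6/2 = 37/4
Walk from origin (0, 0):
  seg 1: down by d5 = 25/2 → (0, -25/2)
  seg 2: right by d7 = 37/4 → (37/4, -25/2)
  seg 3: left by d3 = 3 → (25/4, -25/2)
  seg 4: up by d5 = 25/2 → (25/4, 0)
  seg 5: down by d1 = 19/2 → (25/4, -19/2)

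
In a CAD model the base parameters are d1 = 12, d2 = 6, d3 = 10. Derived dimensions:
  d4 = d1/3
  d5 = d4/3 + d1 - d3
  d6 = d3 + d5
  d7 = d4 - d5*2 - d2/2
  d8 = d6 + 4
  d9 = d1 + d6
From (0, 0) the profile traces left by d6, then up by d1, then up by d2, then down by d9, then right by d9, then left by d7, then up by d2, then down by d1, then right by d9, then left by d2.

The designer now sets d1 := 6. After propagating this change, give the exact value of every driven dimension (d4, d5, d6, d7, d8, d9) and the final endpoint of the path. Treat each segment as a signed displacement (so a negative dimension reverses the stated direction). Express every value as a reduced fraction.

d4 = 2
d5 = -10/3
d6 = 20/3
d7 = 17/3
d8 = 32/3
d9 = 38/3
endpoint = (7, -2/3)

Apply edit: d1 := 6
  d4 = d1/3 = 2
  d5 = d4/3 + d1 - d3 = -10/3
  d6 = d3 + d5 = 20/3
  d7 = d4 - d5*2 - d2/2 = 17/3
  d8 = d6 + 4 = 32/3
  d9 = d1 + d6 = 38/3
Walk from origin (0, 0):
  seg 1: left by d6 = 20/3 → (-20/3, 0)
  seg 2: up by d1 = 6 → (-20/3, 6)
  seg 3: up by d2 = 6 → (-20/3, 12)
  seg 4: down by d9 = 38/3 → (-20/3, -2/3)
  seg 5: right by d9 = 38/3 → (6, -2/3)
  seg 6: left by d7 = 17/3 → (1/3, -2/3)
  seg 7: up by d2 = 6 → (1/3, 16/3)
  seg 8: down by d1 = 6 → (1/3, -2/3)
  seg 9: right by d9 = 38/3 → (13, -2/3)
  seg 10: left by d2 = 6 → (7, -2/3)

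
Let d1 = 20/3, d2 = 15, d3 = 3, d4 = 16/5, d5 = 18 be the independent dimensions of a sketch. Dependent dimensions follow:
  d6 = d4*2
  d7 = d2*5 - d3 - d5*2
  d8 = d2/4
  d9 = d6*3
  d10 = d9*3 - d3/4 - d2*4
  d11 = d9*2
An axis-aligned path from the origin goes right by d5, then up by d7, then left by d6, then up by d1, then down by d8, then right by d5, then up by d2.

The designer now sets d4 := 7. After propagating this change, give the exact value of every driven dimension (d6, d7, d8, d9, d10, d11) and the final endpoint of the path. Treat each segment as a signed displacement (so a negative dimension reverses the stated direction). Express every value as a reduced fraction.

Apply edit: d4 := 7
  d6 = d4*2 = 14
  d7 = d2*5 - d3 - d5*2 = 36
  d8 = d2/4 = 15/4
  d9 = d6*3 = 42
  d10 = d9*3 - d3/4 - d2*4 = 261/4
  d11 = d9*2 = 84
Walk from origin (0, 0):
  seg 1: right by d5 = 18 → (18, 0)
  seg 2: up by d7 = 36 → (18, 36)
  seg 3: left by d6 = 14 → (4, 36)
  seg 4: up by d1 = 20/3 → (4, 128/3)
  seg 5: down by d8 = 15/4 → (4, 467/12)
  seg 6: right by d5 = 18 → (22, 467/12)
  seg 7: up by d2 = 15 → (22, 647/12)

d6 = 14
d7 = 36
d8 = 15/4
d9 = 42
d10 = 261/4
d11 = 84
endpoint = (22, 647/12)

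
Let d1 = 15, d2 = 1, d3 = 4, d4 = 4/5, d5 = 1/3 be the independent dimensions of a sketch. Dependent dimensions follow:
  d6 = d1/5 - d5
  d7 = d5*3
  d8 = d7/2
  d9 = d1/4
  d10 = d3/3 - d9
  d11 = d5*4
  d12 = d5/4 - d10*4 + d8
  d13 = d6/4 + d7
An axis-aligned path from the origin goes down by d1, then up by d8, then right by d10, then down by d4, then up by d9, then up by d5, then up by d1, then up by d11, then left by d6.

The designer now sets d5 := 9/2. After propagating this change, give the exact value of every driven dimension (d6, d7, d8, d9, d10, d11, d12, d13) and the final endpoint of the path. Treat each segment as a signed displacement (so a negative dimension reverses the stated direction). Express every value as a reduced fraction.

Apply edit: d5 := 9/2
  d6 = d1/5 - d5 = -3/2
  d7 = d5*3 = 27/2
  d8 = d7/2 = 27/4
  d9 = d1/4 = 15/4
  d10 = d3/3 - d9 = -29/12
  d11 = d5*4 = 18
  d12 = d5/4 - d10*4 + d8 = 421/24
  d13 = d6/4 + d7 = 105/8
Walk from origin (0, 0):
  seg 1: down by d1 = 15 → (0, -15)
  seg 2: up by d8 = 27/4 → (0, -33/4)
  seg 3: right by d10 = -29/12 → (-29/12, -33/4)
  seg 4: down by d4 = 4/5 → (-29/12, -181/20)
  seg 5: up by d9 = 15/4 → (-29/12, -53/10)
  seg 6: up by d5 = 9/2 → (-29/12, -4/5)
  seg 7: up by d1 = 15 → (-29/12, 71/5)
  seg 8: up by d11 = 18 → (-29/12, 161/5)
  seg 9: left by d6 = -3/2 → (-11/12, 161/5)

d6 = -3/2
d7 = 27/2
d8 = 27/4
d9 = 15/4
d10 = -29/12
d11 = 18
d12 = 421/24
d13 = 105/8
endpoint = (-11/12, 161/5)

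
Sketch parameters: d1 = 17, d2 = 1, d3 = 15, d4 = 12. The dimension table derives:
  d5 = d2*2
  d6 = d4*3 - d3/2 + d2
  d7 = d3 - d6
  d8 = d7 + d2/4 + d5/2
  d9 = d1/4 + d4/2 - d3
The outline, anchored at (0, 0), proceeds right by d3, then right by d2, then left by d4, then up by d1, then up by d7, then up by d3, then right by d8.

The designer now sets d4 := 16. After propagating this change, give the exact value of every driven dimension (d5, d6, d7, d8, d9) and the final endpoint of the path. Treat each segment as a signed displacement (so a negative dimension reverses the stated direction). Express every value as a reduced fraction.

d5 = 2
d6 = 83/2
d7 = -53/2
d8 = -101/4
d9 = -11/4
endpoint = (-101/4, 11/2)

Apply edit: d4 := 16
  d5 = d2*2 = 2
  d6 = d4*3 - d3/2 + d2 = 83/2
  d7 = d3 - d6 = -53/2
  d8 = d7 + d2/4 + d5/2 = -101/4
  d9 = d1/4 + d4/2 - d3 = -11/4
Walk from origin (0, 0):
  seg 1: right by d3 = 15 → (15, 0)
  seg 2: right by d2 = 1 → (16, 0)
  seg 3: left by d4 = 16 → (0, 0)
  seg 4: up by d1 = 17 → (0, 17)
  seg 5: up by d7 = -53/2 → (0, -19/2)
  seg 6: up by d3 = 15 → (0, 11/2)
  seg 7: right by d8 = -101/4 → (-101/4, 11/2)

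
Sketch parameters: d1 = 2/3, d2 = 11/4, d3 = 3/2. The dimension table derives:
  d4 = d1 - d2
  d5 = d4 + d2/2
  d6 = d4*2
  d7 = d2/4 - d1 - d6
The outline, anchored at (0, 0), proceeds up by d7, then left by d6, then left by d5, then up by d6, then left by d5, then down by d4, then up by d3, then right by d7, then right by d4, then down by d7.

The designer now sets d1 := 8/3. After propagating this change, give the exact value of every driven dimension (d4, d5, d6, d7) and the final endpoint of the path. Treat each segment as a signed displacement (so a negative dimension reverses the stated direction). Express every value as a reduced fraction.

d4 = -1/12
d5 = 31/24
d6 = -1/6
d7 = -29/16
endpoint = (-69/16, 17/12)

Apply edit: d1 := 8/3
  d4 = d1 - d2 = -1/12
  d5 = d4 + d2/2 = 31/24
  d6 = d4*2 = -1/6
  d7 = d2/4 - d1 - d6 = -29/16
Walk from origin (0, 0):
  seg 1: up by d7 = -29/16 → (0, -29/16)
  seg 2: left by d6 = -1/6 → (1/6, -29/16)
  seg 3: left by d5 = 31/24 → (-9/8, -29/16)
  seg 4: up by d6 = -1/6 → (-9/8, -95/48)
  seg 5: left by d5 = 31/24 → (-29/12, -95/48)
  seg 6: down by d4 = -1/12 → (-29/12, -91/48)
  seg 7: up by d3 = 3/2 → (-29/12, -19/48)
  seg 8: right by d7 = -29/16 → (-203/48, -19/48)
  seg 9: right by d4 = -1/12 → (-69/16, -19/48)
  seg 10: down by d7 = -29/16 → (-69/16, 17/12)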